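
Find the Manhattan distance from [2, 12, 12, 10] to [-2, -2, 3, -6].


d = sum of absolute differences: |2--2|=4 + |12--2|=14 + |12-3|=9 + |10--6|=16 = 43.

43


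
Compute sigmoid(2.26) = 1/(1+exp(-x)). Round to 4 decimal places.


sigma(2.26) = 1/(1+e^(-2.26)) = 1/(1+0.104350) = 1/1.104350 = 0.9055.

0.9055


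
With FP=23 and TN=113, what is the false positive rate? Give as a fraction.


FPR = FP / (FP + TN) = 23 / 136 = 23/136.

23/136


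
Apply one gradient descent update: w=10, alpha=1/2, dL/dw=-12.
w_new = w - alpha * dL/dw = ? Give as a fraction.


w_new = 10 - 1/2 * -12 = 10 - -6 = 16.

16


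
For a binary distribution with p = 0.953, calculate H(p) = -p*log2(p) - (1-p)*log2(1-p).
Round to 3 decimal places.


H = -0.953*log2(0.953) - 0.047*log2(0.047) = 0.274.

0.274


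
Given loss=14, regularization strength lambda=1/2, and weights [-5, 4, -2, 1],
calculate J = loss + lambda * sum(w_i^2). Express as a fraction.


L2 sq norm = sum(w^2) = 46. J = 14 + 1/2 * 46 = 37.

37


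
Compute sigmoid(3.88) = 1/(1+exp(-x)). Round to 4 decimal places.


sigma(3.88) = 1/(1+e^(-3.88)) = 1/(1+0.020651) = 1/1.020651 = 0.9798.

0.9798


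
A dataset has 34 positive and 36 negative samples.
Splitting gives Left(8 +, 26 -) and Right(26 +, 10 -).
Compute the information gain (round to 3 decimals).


H(parent) = 0.9994. H(left) = 0.7871, H(right) = 0.8524. Weighted = (34/70)*0.7871 + (36/70)*0.8524 = 0.8207. IG = 0.9994 - 0.8207 = 0.1787, which rounds to 0.179.

0.179


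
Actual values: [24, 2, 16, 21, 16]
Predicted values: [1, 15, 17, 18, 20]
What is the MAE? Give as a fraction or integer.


MAE = (1/5) * (|24-1|=23 + |2-15|=13 + |16-17|=1 + |21-18|=3 + |16-20|=4). Sum = 44. MAE = 44/5.

44/5


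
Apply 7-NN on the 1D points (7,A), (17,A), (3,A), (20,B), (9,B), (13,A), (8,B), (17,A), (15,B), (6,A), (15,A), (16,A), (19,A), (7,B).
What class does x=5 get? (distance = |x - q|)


Distances: |7-5|=2, |17-5|=12, |3-5|=2, |20-5|=15, |9-5|=4, |13-5|=8, |8-5|=3, |17-5|=12, |15-5|=10, |6-5|=1, |15-5|=10, |16-5|=11, |19-5|=14, |7-5|=2. 7 nearest: (6,A), (7,A), (3,A), (7,B), (8,B), (9,B), (13,A). Counts: {'A': 4, 'B': 3}. Majority class: A.

A


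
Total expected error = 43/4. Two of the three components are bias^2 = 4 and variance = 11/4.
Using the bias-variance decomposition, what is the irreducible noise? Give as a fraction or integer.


Total error = bias^2 + variance + irreducible noise. So irreducible noise = 43/4 - 4 - 11/4 = 4.

4


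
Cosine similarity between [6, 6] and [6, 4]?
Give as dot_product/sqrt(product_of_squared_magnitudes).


dot = 60. |a|^2 = 72, |b|^2 = 52. cos = 60/sqrt(3744).

60/sqrt(3744)


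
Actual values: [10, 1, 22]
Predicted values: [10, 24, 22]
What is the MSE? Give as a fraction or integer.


MSE = (1/3) * ((10-10)^2=0 + (1-24)^2=529 + (22-22)^2=0). Sum = 529. MSE = 529/3.

529/3


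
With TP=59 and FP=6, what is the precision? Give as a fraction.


Precision = TP / (TP + FP) = 59 / 65 = 59/65.

59/65


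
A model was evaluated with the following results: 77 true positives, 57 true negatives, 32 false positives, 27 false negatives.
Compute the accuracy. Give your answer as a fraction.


Accuracy = (TP + TN) / (TP + TN + FP + FN) = (77 + 57) / 193 = 134/193.

134/193


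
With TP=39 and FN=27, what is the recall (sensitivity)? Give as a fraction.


Recall = TP / (TP + FN) = 39 / 66 = 13/22.

13/22


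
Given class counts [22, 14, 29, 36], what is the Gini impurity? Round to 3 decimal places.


Total = 101. Proportions: 22/101, 14/101, 29/101, 36/101. sum(p_i^2) = 0.2761. Gini = 1 - 0.2761 = 0.7239, which rounds to 0.724.

0.724


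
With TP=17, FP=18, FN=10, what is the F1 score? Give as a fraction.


Precision = 17/35 = 17/35. Recall = 17/27 = 17/27. F1 = 2*P*R/(P+R) = 17/31.

17/31


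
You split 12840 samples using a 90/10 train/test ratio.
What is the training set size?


Test set = 12840 * 10% = 1284. Training set = 12840 - 1284 = 11556.

11556


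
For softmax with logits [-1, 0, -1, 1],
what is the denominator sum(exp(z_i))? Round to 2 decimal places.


Denom = e^-1=0.3679 + e^0=1.0000 + e^-1=0.3679 + e^1=2.7183. Sum = 4.4541, which rounds to 4.45.

4.45


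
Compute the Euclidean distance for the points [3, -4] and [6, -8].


d = sqrt(sum of squared differences). (3-6)^2=9, (-4--8)^2=16. Sum = 25.

5


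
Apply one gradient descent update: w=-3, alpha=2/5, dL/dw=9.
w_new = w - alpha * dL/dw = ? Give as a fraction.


w_new = -3 - 2/5 * 9 = -3 - 18/5 = -33/5.

-33/5


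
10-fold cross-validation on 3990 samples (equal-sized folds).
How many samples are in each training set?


Each validation fold has 3990/10 = 399 samples. Training set = 3990 - 399 = 3591.

3591


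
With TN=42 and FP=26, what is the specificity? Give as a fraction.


Specificity = TN / (TN + FP) = 42 / 68 = 21/34.

21/34


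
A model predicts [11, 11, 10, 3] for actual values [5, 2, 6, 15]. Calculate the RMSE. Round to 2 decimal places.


MSE = 69.2500. RMSE = sqrt(69.2500) = 8.32.

8.32


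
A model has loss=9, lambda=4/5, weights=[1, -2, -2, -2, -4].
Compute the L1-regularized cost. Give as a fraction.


L1 norm = sum(|w|) = 11. J = 9 + 4/5 * 11 = 89/5.

89/5


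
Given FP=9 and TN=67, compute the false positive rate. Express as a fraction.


FPR = FP / (FP + TN) = 9 / 76 = 9/76.

9/76


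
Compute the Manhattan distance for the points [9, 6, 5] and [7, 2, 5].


d = sum of absolute differences: |9-7|=2 + |6-2|=4 + |5-5|=0 = 6.

6


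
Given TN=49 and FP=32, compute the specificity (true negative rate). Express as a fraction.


Specificity = TN / (TN + FP) = 49 / 81 = 49/81.

49/81


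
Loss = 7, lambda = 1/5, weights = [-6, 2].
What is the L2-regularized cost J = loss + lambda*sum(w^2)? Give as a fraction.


L2 sq norm = sum(w^2) = 40. J = 7 + 1/5 * 40 = 15.

15


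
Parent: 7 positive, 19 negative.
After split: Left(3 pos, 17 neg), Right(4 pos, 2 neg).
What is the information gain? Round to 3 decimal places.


H(parent) = 0.8404. H(left) = 0.6098, H(right) = 0.9183. Weighted = (20/26)*0.6098 + (6/26)*0.9183 = 0.6810. IG = 0.8404 - 0.6810 = 0.1594, which rounds to 0.159.

0.159


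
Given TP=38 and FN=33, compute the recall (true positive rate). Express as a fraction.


Recall = TP / (TP + FN) = 38 / 71 = 38/71.

38/71


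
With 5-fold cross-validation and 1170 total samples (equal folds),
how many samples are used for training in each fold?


Each validation fold has 1170/5 = 234 samples. Training set = 1170 - 234 = 936.

936


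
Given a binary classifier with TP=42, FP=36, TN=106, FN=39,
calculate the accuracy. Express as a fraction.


Accuracy = (TP + TN) / (TP + TN + FP + FN) = (42 + 106) / 223 = 148/223.

148/223


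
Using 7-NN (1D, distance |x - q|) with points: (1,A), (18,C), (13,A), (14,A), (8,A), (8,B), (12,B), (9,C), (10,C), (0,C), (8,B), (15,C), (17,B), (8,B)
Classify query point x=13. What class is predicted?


Distances: |1-13|=12, |18-13|=5, |13-13|=0, |14-13|=1, |8-13|=5, |8-13|=5, |12-13|=1, |9-13|=4, |10-13|=3, |0-13|=13, |8-13|=5, |15-13|=2, |17-13|=4, |8-13|=5. 7 nearest: (13,A), (14,A), (12,B), (15,C), (10,C), (17,B), (9,C). Counts: {'A': 2, 'B': 2, 'C': 3}. Majority class: C.

C


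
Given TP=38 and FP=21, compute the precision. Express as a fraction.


Precision = TP / (TP + FP) = 38 / 59 = 38/59.

38/59


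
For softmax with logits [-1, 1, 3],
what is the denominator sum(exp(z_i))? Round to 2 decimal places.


Denom = e^-1=0.3679 + e^1=2.7183 + e^3=20.0855. Sum = 23.1717, which rounds to 23.17.

23.17


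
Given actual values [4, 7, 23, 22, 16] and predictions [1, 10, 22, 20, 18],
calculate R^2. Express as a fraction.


Mean(y) = 72/5. SS_res = 27. SS_tot = 1486/5. R^2 = 1 - 27/(1486/5) = 1351/1486.

1351/1486


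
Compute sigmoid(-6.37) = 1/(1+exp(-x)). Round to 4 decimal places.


sigma(-6.37) = 1/(1+e^(6.37)) = 1/(1+584.057829) = 1/585.057829 = 0.0017.

0.0017


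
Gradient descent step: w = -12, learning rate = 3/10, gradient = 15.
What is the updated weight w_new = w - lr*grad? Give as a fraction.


w_new = -12 - 3/10 * 15 = -12 - 9/2 = -33/2.

-33/2


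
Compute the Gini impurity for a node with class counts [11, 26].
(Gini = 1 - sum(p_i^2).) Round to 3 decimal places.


Total = 37. Proportions: 11/37, 26/37. sum(p_i^2) = 0.5822. Gini = 1 - 0.5822 = 0.4178, which rounds to 0.418.

0.418


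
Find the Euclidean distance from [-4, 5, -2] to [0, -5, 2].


d = sqrt(sum of squared differences). (-4-0)^2=16, (5--5)^2=100, (-2-2)^2=16. Sum = 132.

sqrt(132)


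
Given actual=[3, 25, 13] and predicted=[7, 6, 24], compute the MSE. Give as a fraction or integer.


MSE = (1/3) * ((3-7)^2=16 + (25-6)^2=361 + (13-24)^2=121). Sum = 498. MSE = 166.

166


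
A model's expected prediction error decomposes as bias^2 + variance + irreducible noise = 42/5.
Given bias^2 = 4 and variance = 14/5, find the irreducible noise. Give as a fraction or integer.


Total error = bias^2 + variance + irreducible noise. So irreducible noise = 42/5 - 4 - 14/5 = 8/5.

8/5


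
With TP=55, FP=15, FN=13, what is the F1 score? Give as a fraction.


Precision = 55/70 = 11/14. Recall = 55/68 = 55/68. F1 = 2*P*R/(P+R) = 55/69.

55/69


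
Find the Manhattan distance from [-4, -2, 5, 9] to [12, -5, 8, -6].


d = sum of absolute differences: |-4-12|=16 + |-2--5|=3 + |5-8|=3 + |9--6|=15 = 37.

37


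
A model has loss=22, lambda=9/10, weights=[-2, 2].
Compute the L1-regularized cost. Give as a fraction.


L1 norm = sum(|w|) = 4. J = 22 + 9/10 * 4 = 128/5.

128/5


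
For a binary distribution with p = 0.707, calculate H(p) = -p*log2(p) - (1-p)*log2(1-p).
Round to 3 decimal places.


H = -0.707*log2(0.707) - 0.293*log2(0.293) = 0.873.

0.873


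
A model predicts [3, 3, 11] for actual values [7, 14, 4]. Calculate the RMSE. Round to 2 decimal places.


MSE = 62.0000. RMSE = sqrt(62.0000) = 7.87.

7.87


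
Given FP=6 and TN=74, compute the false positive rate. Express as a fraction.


FPR = FP / (FP + TN) = 6 / 80 = 3/40.

3/40


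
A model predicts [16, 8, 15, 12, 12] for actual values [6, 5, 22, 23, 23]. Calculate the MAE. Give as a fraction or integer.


MAE = (1/5) * (|6-16|=10 + |5-8|=3 + |22-15|=7 + |23-12|=11 + |23-12|=11). Sum = 42. MAE = 42/5.

42/5


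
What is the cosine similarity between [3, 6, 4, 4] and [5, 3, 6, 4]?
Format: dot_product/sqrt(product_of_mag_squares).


dot = 73. |a|^2 = 77, |b|^2 = 86. cos = 73/sqrt(6622).

73/sqrt(6622)


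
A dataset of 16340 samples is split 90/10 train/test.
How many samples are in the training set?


Test set = 16340 * 10% = 1634. Training set = 16340 - 1634 = 14706.

14706


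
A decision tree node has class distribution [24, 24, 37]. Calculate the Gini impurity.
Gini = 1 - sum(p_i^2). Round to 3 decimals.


Total = 85. Proportions: 24/85, 24/85, 37/85. sum(p_i^2) = 0.3489. Gini = 1 - 0.3489 = 0.6511, which rounds to 0.651.

0.651


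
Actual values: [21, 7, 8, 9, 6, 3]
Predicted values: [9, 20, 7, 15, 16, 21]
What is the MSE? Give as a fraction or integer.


MSE = (1/6) * ((21-9)^2=144 + (7-20)^2=169 + (8-7)^2=1 + (9-15)^2=36 + (6-16)^2=100 + (3-21)^2=324). Sum = 774. MSE = 129.

129


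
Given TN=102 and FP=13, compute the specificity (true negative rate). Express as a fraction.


Specificity = TN / (TN + FP) = 102 / 115 = 102/115.

102/115


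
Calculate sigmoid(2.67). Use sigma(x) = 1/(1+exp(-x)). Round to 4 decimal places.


sigma(2.67) = 1/(1+e^(-2.67)) = 1/(1+0.069252) = 1/1.069252 = 0.9352.

0.9352


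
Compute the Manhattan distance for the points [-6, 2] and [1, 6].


d = sum of absolute differences: |-6-1|=7 + |2-6|=4 = 11.

11


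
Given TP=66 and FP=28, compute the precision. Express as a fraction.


Precision = TP / (TP + FP) = 66 / 94 = 33/47.

33/47


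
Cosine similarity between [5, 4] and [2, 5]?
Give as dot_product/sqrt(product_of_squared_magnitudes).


dot = 30. |a|^2 = 41, |b|^2 = 29. cos = 30/sqrt(1189).

30/sqrt(1189)


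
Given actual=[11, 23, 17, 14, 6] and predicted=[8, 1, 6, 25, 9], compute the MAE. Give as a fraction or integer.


MAE = (1/5) * (|11-8|=3 + |23-1|=22 + |17-6|=11 + |14-25|=11 + |6-9|=3). Sum = 50. MAE = 10.

10


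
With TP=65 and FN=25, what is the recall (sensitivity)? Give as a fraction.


Recall = TP / (TP + FN) = 65 / 90 = 13/18.

13/18


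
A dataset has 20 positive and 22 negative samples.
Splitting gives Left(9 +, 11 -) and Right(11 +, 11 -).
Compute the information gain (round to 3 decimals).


H(parent) = 0.9984. H(left) = 0.9928, H(right) = 1.0000. Weighted = (20/42)*0.9928 + (22/42)*1.0000 = 0.9966. IG = 0.9984 - 0.9966 = 0.0018, which rounds to 0.002.

0.002


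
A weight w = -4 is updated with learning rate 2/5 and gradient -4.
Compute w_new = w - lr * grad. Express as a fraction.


w_new = -4 - 2/5 * -4 = -4 - -8/5 = -12/5.

-12/5


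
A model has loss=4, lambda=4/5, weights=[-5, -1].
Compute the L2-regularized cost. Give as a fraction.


L2 sq norm = sum(w^2) = 26. J = 4 + 4/5 * 26 = 124/5.

124/5


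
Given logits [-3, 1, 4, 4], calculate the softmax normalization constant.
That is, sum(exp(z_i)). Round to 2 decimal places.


Denom = e^-3=0.0498 + e^1=2.7183 + e^4=54.5982 + e^4=54.5982. Sum = 111.9645, which rounds to 111.96.

111.96


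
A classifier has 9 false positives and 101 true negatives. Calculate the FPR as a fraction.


FPR = FP / (FP + TN) = 9 / 110 = 9/110.

9/110


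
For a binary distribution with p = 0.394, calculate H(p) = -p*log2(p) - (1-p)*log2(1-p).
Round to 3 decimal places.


H = -0.394*log2(0.394) - 0.606*log2(0.606) = 0.967.

0.967


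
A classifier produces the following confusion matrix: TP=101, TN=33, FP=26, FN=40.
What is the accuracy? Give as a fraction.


Accuracy = (TP + TN) / (TP + TN + FP + FN) = (101 + 33) / 200 = 67/100.

67/100


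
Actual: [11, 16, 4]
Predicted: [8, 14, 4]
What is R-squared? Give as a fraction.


Mean(y) = 31/3. SS_res = 13. SS_tot = 218/3. R^2 = 1 - 13/(218/3) = 179/218.

179/218


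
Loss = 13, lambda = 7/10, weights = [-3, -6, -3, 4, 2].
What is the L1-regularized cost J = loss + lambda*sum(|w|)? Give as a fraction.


L1 norm = sum(|w|) = 18. J = 13 + 7/10 * 18 = 128/5.

128/5


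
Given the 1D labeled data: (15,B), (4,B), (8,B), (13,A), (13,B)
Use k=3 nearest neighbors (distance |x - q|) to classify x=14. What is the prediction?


Distances: |15-14|=1, |4-14|=10, |8-14|=6, |13-14|=1, |13-14|=1. 3 nearest: (13,A), (15,B), (13,B). Counts: {'A': 1, 'B': 2}. Majority class: B.

B


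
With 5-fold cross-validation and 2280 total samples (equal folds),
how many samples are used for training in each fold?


Each validation fold has 2280/5 = 456 samples. Training set = 2280 - 456 = 1824.

1824


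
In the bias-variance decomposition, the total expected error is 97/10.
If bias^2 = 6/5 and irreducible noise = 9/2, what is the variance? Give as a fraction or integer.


Total error = bias^2 + variance + irreducible noise. So variance = 97/10 - 6/5 - 9/2 = 4.

4


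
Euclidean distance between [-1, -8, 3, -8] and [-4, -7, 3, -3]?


d = sqrt(sum of squared differences). (-1--4)^2=9, (-8--7)^2=1, (3-3)^2=0, (-8--3)^2=25. Sum = 35.

sqrt(35)


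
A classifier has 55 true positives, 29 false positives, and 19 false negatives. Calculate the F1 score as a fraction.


Precision = 55/84 = 55/84. Recall = 55/74 = 55/74. F1 = 2*P*R/(P+R) = 55/79.

55/79


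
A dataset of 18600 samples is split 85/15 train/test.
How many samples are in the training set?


Test set = 18600 * 15% = 2790. Training set = 18600 - 2790 = 15810.

15810


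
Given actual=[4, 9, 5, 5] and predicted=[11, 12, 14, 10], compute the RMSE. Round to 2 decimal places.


MSE = 41.0000. RMSE = sqrt(41.0000) = 6.40.

6.40


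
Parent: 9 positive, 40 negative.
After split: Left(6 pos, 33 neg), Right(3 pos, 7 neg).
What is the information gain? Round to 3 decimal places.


H(parent) = 0.6880. H(left) = 0.6194, H(right) = 0.8813. Weighted = (39/49)*0.6194 + (10/49)*0.8813 = 0.6728. IG = 0.6880 - 0.6728 = 0.0152, which rounds to 0.015.

0.015


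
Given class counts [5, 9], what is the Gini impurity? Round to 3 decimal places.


Total = 14. Proportions: 5/14, 9/14. sum(p_i^2) = 0.5408. Gini = 1 - 0.5408 = 0.4592, which rounds to 0.459.

0.459


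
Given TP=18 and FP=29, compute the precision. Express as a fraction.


Precision = TP / (TP + FP) = 18 / 47 = 18/47.

18/47


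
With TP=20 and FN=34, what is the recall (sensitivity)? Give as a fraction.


Recall = TP / (TP + FN) = 20 / 54 = 10/27.

10/27


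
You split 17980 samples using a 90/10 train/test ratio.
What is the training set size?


Test set = 17980 * 10% = 1798. Training set = 17980 - 1798 = 16182.

16182


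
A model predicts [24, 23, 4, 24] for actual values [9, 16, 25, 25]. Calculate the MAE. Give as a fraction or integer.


MAE = (1/4) * (|9-24|=15 + |16-23|=7 + |25-4|=21 + |25-24|=1). Sum = 44. MAE = 11.

11


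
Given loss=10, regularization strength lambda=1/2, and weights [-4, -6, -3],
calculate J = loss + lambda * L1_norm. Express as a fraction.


L1 norm = sum(|w|) = 13. J = 10 + 1/2 * 13 = 33/2.

33/2


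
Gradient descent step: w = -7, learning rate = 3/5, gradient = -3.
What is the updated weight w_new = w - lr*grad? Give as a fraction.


w_new = -7 - 3/5 * -3 = -7 - -9/5 = -26/5.

-26/5


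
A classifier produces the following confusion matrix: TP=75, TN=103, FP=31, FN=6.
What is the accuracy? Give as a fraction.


Accuracy = (TP + TN) / (TP + TN + FP + FN) = (75 + 103) / 215 = 178/215.

178/215


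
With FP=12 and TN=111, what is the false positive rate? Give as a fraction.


FPR = FP / (FP + TN) = 12 / 123 = 4/41.

4/41


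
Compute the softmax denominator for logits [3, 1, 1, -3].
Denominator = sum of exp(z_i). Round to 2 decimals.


Denom = e^3=20.0855 + e^1=2.7183 + e^1=2.7183 + e^-3=0.0498. Sum = 25.5719, which rounds to 25.57.

25.57


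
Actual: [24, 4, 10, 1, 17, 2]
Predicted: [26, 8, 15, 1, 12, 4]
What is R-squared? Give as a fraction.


Mean(y) = 29/3. SS_res = 74. SS_tot = 1276/3. R^2 = 1 - 74/(1276/3) = 527/638.

527/638


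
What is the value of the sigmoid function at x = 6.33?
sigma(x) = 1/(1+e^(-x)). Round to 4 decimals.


sigma(6.33) = 1/(1+e^(-6.33)) = 1/(1+0.001782) = 1/1.001782 = 0.9982.

0.9982


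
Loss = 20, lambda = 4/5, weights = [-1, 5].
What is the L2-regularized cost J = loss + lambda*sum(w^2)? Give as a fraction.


L2 sq norm = sum(w^2) = 26. J = 20 + 4/5 * 26 = 204/5.

204/5


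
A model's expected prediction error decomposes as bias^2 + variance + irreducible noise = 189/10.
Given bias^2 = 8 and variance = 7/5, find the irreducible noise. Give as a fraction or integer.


Total error = bias^2 + variance + irreducible noise. So irreducible noise = 189/10 - 8 - 7/5 = 19/2.

19/2


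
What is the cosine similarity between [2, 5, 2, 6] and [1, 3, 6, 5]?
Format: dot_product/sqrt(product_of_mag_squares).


dot = 59. |a|^2 = 69, |b|^2 = 71. cos = 59/sqrt(4899).

59/sqrt(4899)


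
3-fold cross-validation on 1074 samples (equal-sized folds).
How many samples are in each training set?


Each validation fold has 1074/3 = 358 samples. Training set = 1074 - 358 = 716.

716


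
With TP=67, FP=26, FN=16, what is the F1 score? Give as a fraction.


Precision = 67/93 = 67/93. Recall = 67/83 = 67/83. F1 = 2*P*R/(P+R) = 67/88.

67/88


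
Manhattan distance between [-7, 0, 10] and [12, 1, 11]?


d = sum of absolute differences: |-7-12|=19 + |0-1|=1 + |10-11|=1 = 21.

21


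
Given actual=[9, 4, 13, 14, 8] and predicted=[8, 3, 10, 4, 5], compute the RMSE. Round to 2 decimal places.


MSE = 24.0000. RMSE = sqrt(24.0000) = 4.90.

4.90


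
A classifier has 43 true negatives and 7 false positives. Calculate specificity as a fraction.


Specificity = TN / (TN + FP) = 43 / 50 = 43/50.

43/50


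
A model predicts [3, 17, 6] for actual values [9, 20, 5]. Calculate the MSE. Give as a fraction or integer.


MSE = (1/3) * ((9-3)^2=36 + (20-17)^2=9 + (5-6)^2=1). Sum = 46. MSE = 46/3.

46/3


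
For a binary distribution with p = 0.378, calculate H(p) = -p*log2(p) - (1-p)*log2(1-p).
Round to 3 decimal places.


H = -0.378*log2(0.378) - 0.622*log2(0.622) = 0.957.

0.957


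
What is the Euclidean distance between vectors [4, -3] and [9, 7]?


d = sqrt(sum of squared differences). (4-9)^2=25, (-3-7)^2=100. Sum = 125.

sqrt(125)


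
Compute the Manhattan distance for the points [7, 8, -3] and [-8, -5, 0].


d = sum of absolute differences: |7--8|=15 + |8--5|=13 + |-3-0|=3 = 31.

31


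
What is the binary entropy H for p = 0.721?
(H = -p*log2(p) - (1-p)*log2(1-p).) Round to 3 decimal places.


H = -0.721*log2(0.721) - 0.279*log2(0.279) = 0.854.

0.854


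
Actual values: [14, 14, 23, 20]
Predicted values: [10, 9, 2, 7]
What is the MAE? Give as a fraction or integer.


MAE = (1/4) * (|14-10|=4 + |14-9|=5 + |23-2|=21 + |20-7|=13). Sum = 43. MAE = 43/4.

43/4


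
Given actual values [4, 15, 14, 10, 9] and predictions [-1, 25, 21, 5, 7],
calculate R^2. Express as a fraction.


Mean(y) = 52/5. SS_res = 203. SS_tot = 386/5. R^2 = 1 - 203/(386/5) = -629/386.

-629/386


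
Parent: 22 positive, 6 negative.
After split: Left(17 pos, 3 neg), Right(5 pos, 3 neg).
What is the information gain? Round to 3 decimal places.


H(parent) = 0.7496. H(left) = 0.6098, H(right) = 0.9544. Weighted = (20/28)*0.6098 + (8/28)*0.9544 = 0.7083. IG = 0.7496 - 0.7083 = 0.0413, which rounds to 0.041.

0.041


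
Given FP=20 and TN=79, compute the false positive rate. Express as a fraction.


FPR = FP / (FP + TN) = 20 / 99 = 20/99.

20/99


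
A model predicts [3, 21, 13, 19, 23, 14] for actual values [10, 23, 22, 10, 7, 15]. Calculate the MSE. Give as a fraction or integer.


MSE = (1/6) * ((10-3)^2=49 + (23-21)^2=4 + (22-13)^2=81 + (10-19)^2=81 + (7-23)^2=256 + (15-14)^2=1). Sum = 472. MSE = 236/3.

236/3


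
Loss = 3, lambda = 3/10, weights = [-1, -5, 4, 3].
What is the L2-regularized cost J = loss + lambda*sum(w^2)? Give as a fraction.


L2 sq norm = sum(w^2) = 51. J = 3 + 3/10 * 51 = 183/10.

183/10


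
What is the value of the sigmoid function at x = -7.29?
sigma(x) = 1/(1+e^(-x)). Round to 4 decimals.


sigma(-7.29) = 1/(1+e^(7.29)) = 1/(1+1465.570697) = 1/1466.570697 = 0.0007.

0.0007


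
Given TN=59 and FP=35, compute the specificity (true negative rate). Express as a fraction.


Specificity = TN / (TN + FP) = 59 / 94 = 59/94.

59/94


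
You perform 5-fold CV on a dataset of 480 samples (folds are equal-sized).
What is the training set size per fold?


Each validation fold has 480/5 = 96 samples. Training set = 480 - 96 = 384.

384


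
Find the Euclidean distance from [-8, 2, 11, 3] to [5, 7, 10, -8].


d = sqrt(sum of squared differences). (-8-5)^2=169, (2-7)^2=25, (11-10)^2=1, (3--8)^2=121. Sum = 316.

sqrt(316)


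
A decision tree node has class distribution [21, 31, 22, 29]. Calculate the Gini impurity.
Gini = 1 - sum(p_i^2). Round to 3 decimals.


Total = 103. Proportions: 21/103, 31/103, 22/103, 29/103. sum(p_i^2) = 0.2570. Gini = 1 - 0.2570 = 0.7430, which rounds to 0.743.

0.743


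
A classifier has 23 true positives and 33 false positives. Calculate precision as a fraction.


Precision = TP / (TP + FP) = 23 / 56 = 23/56.

23/56


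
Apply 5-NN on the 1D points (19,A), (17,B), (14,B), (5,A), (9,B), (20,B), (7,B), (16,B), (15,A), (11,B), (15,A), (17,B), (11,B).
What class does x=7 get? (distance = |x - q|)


Distances: |19-7|=12, |17-7|=10, |14-7|=7, |5-7|=2, |9-7|=2, |20-7|=13, |7-7|=0, |16-7|=9, |15-7|=8, |11-7|=4, |15-7|=8, |17-7|=10, |11-7|=4. 5 nearest: (7,B), (5,A), (9,B), (11,B), (11,B). Counts: {'B': 4, 'A': 1}. Majority class: B.

B


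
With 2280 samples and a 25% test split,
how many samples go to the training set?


Test set = 2280 * 25% = 570. Training set = 2280 - 570 = 1710.

1710


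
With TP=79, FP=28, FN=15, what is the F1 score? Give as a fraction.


Precision = 79/107 = 79/107. Recall = 79/94 = 79/94. F1 = 2*P*R/(P+R) = 158/201.

158/201


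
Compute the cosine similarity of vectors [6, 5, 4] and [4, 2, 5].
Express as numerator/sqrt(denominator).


dot = 54. |a|^2 = 77, |b|^2 = 45. cos = 54/sqrt(3465).

54/sqrt(3465)


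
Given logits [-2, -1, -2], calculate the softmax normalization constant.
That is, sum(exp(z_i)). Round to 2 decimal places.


Denom = e^-2=0.1353 + e^-1=0.3679 + e^-2=0.1353. Sum = 0.6385, which rounds to 0.64.

0.64


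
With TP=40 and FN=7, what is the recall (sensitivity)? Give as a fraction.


Recall = TP / (TP + FN) = 40 / 47 = 40/47.

40/47


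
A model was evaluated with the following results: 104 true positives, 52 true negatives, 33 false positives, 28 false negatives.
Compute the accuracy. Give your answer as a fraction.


Accuracy = (TP + TN) / (TP + TN + FP + FN) = (104 + 52) / 217 = 156/217.

156/217


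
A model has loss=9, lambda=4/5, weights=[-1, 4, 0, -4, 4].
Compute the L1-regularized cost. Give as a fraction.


L1 norm = sum(|w|) = 13. J = 9 + 4/5 * 13 = 97/5.

97/5


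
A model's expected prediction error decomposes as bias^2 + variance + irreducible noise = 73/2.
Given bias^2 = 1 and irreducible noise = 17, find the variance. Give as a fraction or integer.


Total error = bias^2 + variance + irreducible noise. So variance = 73/2 - 1 - 17 = 37/2.

37/2


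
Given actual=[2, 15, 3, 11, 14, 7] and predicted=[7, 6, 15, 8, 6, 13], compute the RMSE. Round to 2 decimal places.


MSE = 59.8333. RMSE = sqrt(59.8333) = 7.74.

7.74


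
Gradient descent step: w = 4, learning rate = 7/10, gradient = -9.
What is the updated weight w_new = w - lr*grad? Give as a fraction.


w_new = 4 - 7/10 * -9 = 4 - -63/10 = 103/10.

103/10


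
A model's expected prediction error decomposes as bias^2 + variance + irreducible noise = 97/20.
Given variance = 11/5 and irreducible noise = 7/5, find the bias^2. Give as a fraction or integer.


Total error = bias^2 + variance + irreducible noise. So bias^2 = 97/20 - 11/5 - 7/5 = 5/4.

5/4


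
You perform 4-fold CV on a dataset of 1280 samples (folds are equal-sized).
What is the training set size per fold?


Each validation fold has 1280/4 = 320 samples. Training set = 1280 - 320 = 960.

960


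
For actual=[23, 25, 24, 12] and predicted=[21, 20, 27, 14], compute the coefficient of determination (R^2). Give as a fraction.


Mean(y) = 21. SS_res = 42. SS_tot = 110. R^2 = 1 - 42/(110) = 34/55.

34/55


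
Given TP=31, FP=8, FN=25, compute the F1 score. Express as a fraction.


Precision = 31/39 = 31/39. Recall = 31/56 = 31/56. F1 = 2*P*R/(P+R) = 62/95.

62/95


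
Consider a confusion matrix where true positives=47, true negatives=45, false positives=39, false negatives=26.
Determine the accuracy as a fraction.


Accuracy = (TP + TN) / (TP + TN + FP + FN) = (47 + 45) / 157 = 92/157.

92/157


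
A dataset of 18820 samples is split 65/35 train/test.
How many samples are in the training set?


Test set = 18820 * 35% = 6587. Training set = 18820 - 6587 = 12233.

12233


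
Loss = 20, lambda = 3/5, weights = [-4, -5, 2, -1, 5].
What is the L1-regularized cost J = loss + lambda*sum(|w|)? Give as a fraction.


L1 norm = sum(|w|) = 17. J = 20 + 3/5 * 17 = 151/5.

151/5


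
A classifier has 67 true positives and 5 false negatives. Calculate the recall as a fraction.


Recall = TP / (TP + FN) = 67 / 72 = 67/72.

67/72


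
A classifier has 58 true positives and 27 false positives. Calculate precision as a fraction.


Precision = TP / (TP + FP) = 58 / 85 = 58/85.

58/85


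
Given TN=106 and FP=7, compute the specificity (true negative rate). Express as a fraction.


Specificity = TN / (TN + FP) = 106 / 113 = 106/113.

106/113


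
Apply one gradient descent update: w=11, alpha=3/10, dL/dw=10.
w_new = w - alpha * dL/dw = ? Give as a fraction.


w_new = 11 - 3/10 * 10 = 11 - 3 = 8.

8


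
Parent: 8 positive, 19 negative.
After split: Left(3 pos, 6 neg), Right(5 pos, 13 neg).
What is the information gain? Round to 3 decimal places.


H(parent) = 0.8767. H(left) = 0.9183, H(right) = 0.8524. Weighted = (9/27)*0.9183 + (18/27)*0.8524 = 0.8744. IG = 0.8767 - 0.8744 = 0.0023, which rounds to 0.002.

0.002


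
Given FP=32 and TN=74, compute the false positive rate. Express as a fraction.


FPR = FP / (FP + TN) = 32 / 106 = 16/53.

16/53


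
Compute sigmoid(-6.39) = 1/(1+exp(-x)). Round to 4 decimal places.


sigma(-6.39) = 1/(1+e^(6.39)) = 1/(1+595.856580) = 1/596.856580 = 0.0017.

0.0017


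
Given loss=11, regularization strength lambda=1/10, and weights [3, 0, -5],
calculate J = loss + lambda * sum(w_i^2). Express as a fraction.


L2 sq norm = sum(w^2) = 34. J = 11 + 1/10 * 34 = 72/5.

72/5


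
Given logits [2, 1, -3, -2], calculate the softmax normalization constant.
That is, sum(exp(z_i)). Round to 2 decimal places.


Denom = e^2=7.3891 + e^1=2.7183 + e^-3=0.0498 + e^-2=0.1353. Sum = 10.2925, which rounds to 10.29.

10.29


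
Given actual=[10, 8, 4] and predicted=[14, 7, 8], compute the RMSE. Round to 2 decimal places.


MSE = 11.0000. RMSE = sqrt(11.0000) = 3.32.

3.32


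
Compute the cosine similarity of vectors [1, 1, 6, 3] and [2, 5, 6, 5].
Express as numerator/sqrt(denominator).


dot = 58. |a|^2 = 47, |b|^2 = 90. cos = 58/sqrt(4230).

58/sqrt(4230)


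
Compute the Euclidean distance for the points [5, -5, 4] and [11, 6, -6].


d = sqrt(sum of squared differences). (5-11)^2=36, (-5-6)^2=121, (4--6)^2=100. Sum = 257.

sqrt(257)


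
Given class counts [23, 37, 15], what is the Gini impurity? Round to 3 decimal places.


Total = 75. Proportions: 23/75, 37/75, 15/75. sum(p_i^2) = 0.3774. Gini = 1 - 0.3774 = 0.6226, which rounds to 0.623.

0.623


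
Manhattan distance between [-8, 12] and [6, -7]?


d = sum of absolute differences: |-8-6|=14 + |12--7|=19 = 33.

33


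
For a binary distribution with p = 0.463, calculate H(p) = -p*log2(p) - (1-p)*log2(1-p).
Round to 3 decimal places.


H = -0.463*log2(0.463) - 0.537*log2(0.537) = 0.996.

0.996


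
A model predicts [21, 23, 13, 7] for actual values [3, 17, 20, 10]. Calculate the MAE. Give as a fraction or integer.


MAE = (1/4) * (|3-21|=18 + |17-23|=6 + |20-13|=7 + |10-7|=3). Sum = 34. MAE = 17/2.

17/2


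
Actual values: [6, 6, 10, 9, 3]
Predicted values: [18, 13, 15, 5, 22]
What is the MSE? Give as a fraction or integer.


MSE = (1/5) * ((6-18)^2=144 + (6-13)^2=49 + (10-15)^2=25 + (9-5)^2=16 + (3-22)^2=361). Sum = 595. MSE = 119.

119


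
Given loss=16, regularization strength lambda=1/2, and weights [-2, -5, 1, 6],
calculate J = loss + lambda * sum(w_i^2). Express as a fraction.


L2 sq norm = sum(w^2) = 66. J = 16 + 1/2 * 66 = 49.

49


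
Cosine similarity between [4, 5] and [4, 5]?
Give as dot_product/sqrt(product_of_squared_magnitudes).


dot = 41. |a|^2 = 41, |b|^2 = 41. cos = 41/sqrt(1681).

41/sqrt(1681)


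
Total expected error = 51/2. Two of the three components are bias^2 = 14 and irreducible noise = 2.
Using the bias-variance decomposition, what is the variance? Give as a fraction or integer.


Total error = bias^2 + variance + irreducible noise. So variance = 51/2 - 14 - 2 = 19/2.

19/2


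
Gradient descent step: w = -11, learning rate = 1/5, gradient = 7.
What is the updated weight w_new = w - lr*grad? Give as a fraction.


w_new = -11 - 1/5 * 7 = -11 - 7/5 = -62/5.

-62/5


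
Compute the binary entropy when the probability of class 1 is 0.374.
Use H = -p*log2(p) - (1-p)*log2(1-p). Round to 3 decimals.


H = -0.374*log2(0.374) - 0.626*log2(0.626) = 0.954.

0.954


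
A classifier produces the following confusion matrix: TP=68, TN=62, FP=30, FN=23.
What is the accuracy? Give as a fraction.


Accuracy = (TP + TN) / (TP + TN + FP + FN) = (68 + 62) / 183 = 130/183.

130/183


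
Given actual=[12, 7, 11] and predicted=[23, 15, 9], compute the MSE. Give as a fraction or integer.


MSE = (1/3) * ((12-23)^2=121 + (7-15)^2=64 + (11-9)^2=4). Sum = 189. MSE = 63.

63


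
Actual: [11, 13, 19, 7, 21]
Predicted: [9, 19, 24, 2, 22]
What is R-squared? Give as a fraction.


Mean(y) = 71/5. SS_res = 91. SS_tot = 664/5. R^2 = 1 - 91/(664/5) = 209/664.

209/664


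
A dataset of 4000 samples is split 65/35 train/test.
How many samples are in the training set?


Test set = 4000 * 35% = 1400. Training set = 4000 - 1400 = 2600.

2600


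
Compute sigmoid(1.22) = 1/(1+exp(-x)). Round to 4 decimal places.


sigma(1.22) = 1/(1+e^(-1.22)) = 1/(1+0.295230) = 1/1.295230 = 0.7721.

0.7721


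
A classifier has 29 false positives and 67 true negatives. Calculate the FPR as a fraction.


FPR = FP / (FP + TN) = 29 / 96 = 29/96.

29/96


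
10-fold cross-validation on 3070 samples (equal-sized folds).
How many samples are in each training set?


Each validation fold has 3070/10 = 307 samples. Training set = 3070 - 307 = 2763.

2763


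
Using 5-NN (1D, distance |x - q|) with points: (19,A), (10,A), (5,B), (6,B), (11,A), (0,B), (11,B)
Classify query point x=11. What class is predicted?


Distances: |19-11|=8, |10-11|=1, |5-11|=6, |6-11|=5, |11-11|=0, |0-11|=11, |11-11|=0. 5 nearest: (11,A), (11,B), (10,A), (6,B), (5,B). Counts: {'A': 2, 'B': 3}. Majority class: B.

B


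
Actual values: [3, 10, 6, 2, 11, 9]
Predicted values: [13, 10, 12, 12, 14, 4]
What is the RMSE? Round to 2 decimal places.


MSE = 45.0000. RMSE = sqrt(45.0000) = 6.71.

6.71


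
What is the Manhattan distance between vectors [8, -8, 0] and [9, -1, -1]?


d = sum of absolute differences: |8-9|=1 + |-8--1|=7 + |0--1|=1 = 9.

9


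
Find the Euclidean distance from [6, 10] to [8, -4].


d = sqrt(sum of squared differences). (6-8)^2=4, (10--4)^2=196. Sum = 200.

sqrt(200)


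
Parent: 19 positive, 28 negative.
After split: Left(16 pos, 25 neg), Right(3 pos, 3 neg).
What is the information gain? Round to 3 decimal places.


H(parent) = 0.9734. H(left) = 0.9650, H(right) = 1.0000. Weighted = (41/47)*0.9650 + (6/47)*1.0000 = 0.9695. IG = 0.9734 - 0.9695 = 0.0039, which rounds to 0.004.

0.004


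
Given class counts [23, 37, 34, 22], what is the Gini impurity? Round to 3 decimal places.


Total = 116. Proportions: 23/116, 37/116, 34/116, 22/116. sum(p_i^2) = 0.2629. Gini = 1 - 0.2629 = 0.7371, which rounds to 0.737.

0.737


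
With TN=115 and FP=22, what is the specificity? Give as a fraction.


Specificity = TN / (TN + FP) = 115 / 137 = 115/137.

115/137


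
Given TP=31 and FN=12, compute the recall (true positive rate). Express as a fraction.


Recall = TP / (TP + FN) = 31 / 43 = 31/43.

31/43


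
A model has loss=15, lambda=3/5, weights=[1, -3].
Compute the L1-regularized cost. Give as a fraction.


L1 norm = sum(|w|) = 4. J = 15 + 3/5 * 4 = 87/5.

87/5


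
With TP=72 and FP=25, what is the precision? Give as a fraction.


Precision = TP / (TP + FP) = 72 / 97 = 72/97.

72/97


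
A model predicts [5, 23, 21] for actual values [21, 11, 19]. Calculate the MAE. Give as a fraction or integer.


MAE = (1/3) * (|21-5|=16 + |11-23|=12 + |19-21|=2). Sum = 30. MAE = 10.

10


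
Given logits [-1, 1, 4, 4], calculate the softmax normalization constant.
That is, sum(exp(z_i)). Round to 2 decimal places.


Denom = e^-1=0.3679 + e^1=2.7183 + e^4=54.5982 + e^4=54.5982. Sum = 112.2826, which rounds to 112.28.

112.28


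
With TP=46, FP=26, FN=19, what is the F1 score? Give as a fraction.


Precision = 46/72 = 23/36. Recall = 46/65 = 46/65. F1 = 2*P*R/(P+R) = 92/137.

92/137


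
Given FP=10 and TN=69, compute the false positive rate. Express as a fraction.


FPR = FP / (FP + TN) = 10 / 79 = 10/79.

10/79


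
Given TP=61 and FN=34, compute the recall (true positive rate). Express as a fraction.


Recall = TP / (TP + FN) = 61 / 95 = 61/95.

61/95


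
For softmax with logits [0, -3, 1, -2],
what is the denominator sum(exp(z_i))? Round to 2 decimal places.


Denom = e^0=1.0000 + e^-3=0.0498 + e^1=2.7183 + e^-2=0.1353. Sum = 3.9034, which rounds to 3.90.

3.90


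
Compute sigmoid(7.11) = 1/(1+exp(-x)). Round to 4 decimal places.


sigma(7.11) = 1/(1+e^(-7.11)) = 1/(1+0.000817) = 1/1.000817 = 0.9992.

0.9992


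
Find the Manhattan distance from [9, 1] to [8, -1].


d = sum of absolute differences: |9-8|=1 + |1--1|=2 = 3.

3


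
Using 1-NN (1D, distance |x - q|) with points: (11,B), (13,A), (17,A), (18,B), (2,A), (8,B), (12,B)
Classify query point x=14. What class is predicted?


Distances: |11-14|=3, |13-14|=1, |17-14|=3, |18-14|=4, |2-14|=12, |8-14|=6, |12-14|=2. 1 nearest: (13,A). Counts: {'A': 1}. Majority class: A.

A


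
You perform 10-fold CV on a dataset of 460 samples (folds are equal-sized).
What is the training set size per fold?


Each validation fold has 460/10 = 46 samples. Training set = 460 - 46 = 414.

414


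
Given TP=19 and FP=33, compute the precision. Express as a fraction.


Precision = TP / (TP + FP) = 19 / 52 = 19/52.

19/52


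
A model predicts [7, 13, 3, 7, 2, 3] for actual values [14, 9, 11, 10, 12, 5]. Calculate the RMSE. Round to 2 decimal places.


MSE = 40.3333. RMSE = sqrt(40.3333) = 6.35.

6.35


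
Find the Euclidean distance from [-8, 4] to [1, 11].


d = sqrt(sum of squared differences). (-8-1)^2=81, (4-11)^2=49. Sum = 130.

sqrt(130)


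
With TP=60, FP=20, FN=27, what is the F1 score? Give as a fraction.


Precision = 60/80 = 3/4. Recall = 60/87 = 20/29. F1 = 2*P*R/(P+R) = 120/167.

120/167


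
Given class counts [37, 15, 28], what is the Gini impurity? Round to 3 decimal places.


Total = 80. Proportions: 37/80, 15/80, 28/80. sum(p_i^2) = 0.3716. Gini = 1 - 0.3716 = 0.6284, which rounds to 0.628.

0.628


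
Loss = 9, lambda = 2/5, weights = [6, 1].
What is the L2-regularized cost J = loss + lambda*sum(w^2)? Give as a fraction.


L2 sq norm = sum(w^2) = 37. J = 9 + 2/5 * 37 = 119/5.

119/5


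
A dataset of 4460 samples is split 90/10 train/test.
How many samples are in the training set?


Test set = 4460 * 10% = 446. Training set = 4460 - 446 = 4014.

4014


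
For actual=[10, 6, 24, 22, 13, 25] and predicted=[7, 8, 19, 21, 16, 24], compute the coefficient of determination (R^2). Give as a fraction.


Mean(y) = 50/3. SS_res = 49. SS_tot = 970/3. R^2 = 1 - 49/(970/3) = 823/970.

823/970


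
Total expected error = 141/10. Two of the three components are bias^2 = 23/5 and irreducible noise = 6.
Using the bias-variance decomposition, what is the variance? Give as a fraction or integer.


Total error = bias^2 + variance + irreducible noise. So variance = 141/10 - 23/5 - 6 = 7/2.

7/2


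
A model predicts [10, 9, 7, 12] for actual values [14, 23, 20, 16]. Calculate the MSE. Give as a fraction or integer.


MSE = (1/4) * ((14-10)^2=16 + (23-9)^2=196 + (20-7)^2=169 + (16-12)^2=16). Sum = 397. MSE = 397/4.

397/4


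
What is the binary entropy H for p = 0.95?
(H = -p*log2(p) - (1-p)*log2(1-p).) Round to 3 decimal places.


H = -0.95*log2(0.95) - 0.05*log2(0.05) = 0.286.

0.286


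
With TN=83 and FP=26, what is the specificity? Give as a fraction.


Specificity = TN / (TN + FP) = 83 / 109 = 83/109.

83/109


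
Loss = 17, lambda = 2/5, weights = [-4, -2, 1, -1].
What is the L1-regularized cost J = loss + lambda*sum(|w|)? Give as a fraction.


L1 norm = sum(|w|) = 8. J = 17 + 2/5 * 8 = 101/5.

101/5
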